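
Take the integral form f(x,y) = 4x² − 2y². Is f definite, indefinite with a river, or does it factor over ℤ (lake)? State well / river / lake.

D = b²−4ac = 0² − 4·4·(-2) = 32
D > 0 non-square ⇒ indefinite ⇒ periodic river

river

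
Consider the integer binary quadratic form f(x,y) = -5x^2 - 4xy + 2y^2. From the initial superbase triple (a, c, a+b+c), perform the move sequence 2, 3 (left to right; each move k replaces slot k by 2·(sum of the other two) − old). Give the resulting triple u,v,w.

start (-5,2,-7) = (f(1,0),f(0,1),f(1,1))
replace slot 2: 2·((-5)+(-7)) − 2 = -26 → (-5,-26,-7)
replace slot 3: 2·((-5)+(-26)) − (-7) = -55 → (-5,-26,-55)

-5,-26,-55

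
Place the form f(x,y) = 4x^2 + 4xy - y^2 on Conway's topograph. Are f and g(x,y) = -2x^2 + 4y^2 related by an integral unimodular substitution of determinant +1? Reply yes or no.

D₁ = 32, D₂ = 32
river cycle of f (length 2): (-1, 4, 4), (4, 4, -1)
river cycle of g (length 2): (-2, 4, 2), (2, 4, -2)
cycles differ ⇒ inequivalent

no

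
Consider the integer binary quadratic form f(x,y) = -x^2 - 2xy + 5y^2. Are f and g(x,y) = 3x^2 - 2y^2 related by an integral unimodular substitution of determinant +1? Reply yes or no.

D₁ = 24, D₂ = 24
river cycle of f (length 2): (-1, 4, 2), (2, 4, -1)
river cycle of g (length 2): (-2, 4, 1), (1, 4, -2)
cycles differ ⇒ inequivalent

no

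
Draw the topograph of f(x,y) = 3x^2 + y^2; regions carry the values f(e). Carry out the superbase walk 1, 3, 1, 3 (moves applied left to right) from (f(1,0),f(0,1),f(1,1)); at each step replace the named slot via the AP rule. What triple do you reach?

start (3,1,4) = (f(1,0),f(0,1),f(1,1))
replace slot 1: 2·(1+4) − 3 = 7 → (7,1,4)
replace slot 3: 2·(7+1) − 4 = 12 → (7,1,12)
replace slot 1: 2·(1+12) − 7 = 19 → (19,1,12)
replace slot 3: 2·(19+1) − 12 = 28 → (19,1,28)

19,1,28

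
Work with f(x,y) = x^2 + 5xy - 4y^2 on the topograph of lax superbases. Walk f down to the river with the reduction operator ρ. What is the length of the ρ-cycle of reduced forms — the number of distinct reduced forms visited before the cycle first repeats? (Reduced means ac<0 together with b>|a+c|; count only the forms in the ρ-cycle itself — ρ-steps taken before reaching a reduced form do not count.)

D = 41, ⌊√D⌋ = 6
river: ρ → (-4,3,2)
river: ρ → (2,5,-2)
river: ρ → (-2,3,4)
river: ρ → (4,5,-1)
river: ρ → (-1,5,4)
river: ρ → (4,3,-2)
river: ρ → (-2,5,2)
river: ρ → (2,3,-4)
river: ρ → (-4,5,1)
river: ρ → (1,5,-4)
ρ-cycle length = 10 (tail of 0 descent steps not counted)

10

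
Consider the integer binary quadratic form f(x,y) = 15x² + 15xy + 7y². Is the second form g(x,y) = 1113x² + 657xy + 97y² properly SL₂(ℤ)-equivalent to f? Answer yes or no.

D₁ = -195, D₂ = -195
f: flip: (15,15,7)→(7,-15,15)
f: translate: b→-1 (≡-15 mod 14), so (7,-15,15)→(7,-1,7)
f: flip: (7,-1,7)→(7,1,7)
f: reduced (well bottom): (7,1,7) with a≤c, −a<b≤a
g: flip: (1113,657,97)→(97,-657,1113)
g: translate: b→-75 (≡-657 mod 194), so (97,-657,1113)→(97,-75,15)
g: flip: (97,-75,15)→(15,75,97)
g: translate: b→15 (≡75 mod 30), so (15,75,97)→(15,15,7)
g: flip: (15,15,7)→(7,-15,15)
g: translate: b→-1 (≡-15 mod 14), so (7,-15,15)→(7,-1,7)
g: flip: (7,-1,7)→(7,1,7)
g: reduced (well bottom): (7,1,7) with a≤c, −a<b≤a
reduced forms (7, 1, 7) vs (7, 1, 7) ⇒ equivalent

yes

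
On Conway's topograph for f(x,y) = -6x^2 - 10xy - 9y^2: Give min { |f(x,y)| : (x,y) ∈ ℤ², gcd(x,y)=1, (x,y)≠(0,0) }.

translate: b→-2 (≡10 mod 12), so (6,10,9)→(6,-2,5)
flip: (6,-2,5)→(5,2,6)
reduced (well bottom): (5,2,6) with a≤c, −a<b≤a
well minimum |f| = |-5| = 5 (negative-definite)

5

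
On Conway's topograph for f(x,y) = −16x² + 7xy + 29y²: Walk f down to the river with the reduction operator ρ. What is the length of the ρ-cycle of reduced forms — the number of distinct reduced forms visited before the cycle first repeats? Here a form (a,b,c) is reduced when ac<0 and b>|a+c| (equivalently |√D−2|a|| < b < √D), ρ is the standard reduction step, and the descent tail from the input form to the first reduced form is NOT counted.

D = 1905, ⌊√D⌋ = 43
descent: ρ → (29,-7,-16)
descent: ρ → (-16,39,6)  [lands on river]
river: ρ → (6,33,-34)
river: ρ → (-34,35,5)
river: ρ → (5,35,-34)
river: ρ → (-34,33,6)
river: ρ → (6,39,-16)
river: ρ → (-16,25,20)
river: ρ → (20,15,-21)
river: ρ → (-21,27,14)
river: ρ → (14,29,-19)
river: ρ → (-19,9,24)
river: ρ → (24,39,-4)
river: ρ → (-4,41,14)
river: ρ → (14,43,-1)
river: ρ → (-1,43,14)
river: ρ → (14,41,-4)
river: ρ → (-4,39,24)
river: ρ → (24,9,-19)
river: ρ → (-19,29,14)
river: ρ → (14,27,-21)
river: ρ → (-21,15,20)
river: ρ → (20,25,-16)
ρ-cycle length = 22 (tail of 2 descent steps not counted)

22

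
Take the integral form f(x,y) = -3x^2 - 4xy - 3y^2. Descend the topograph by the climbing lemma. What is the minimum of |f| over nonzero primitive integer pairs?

translate: b→-2 (≡4 mod 6), so (3,4,3)→(3,-2,2)
flip: (3,-2,2)→(2,2,3)
reduced (well bottom): (2,2,3) with a≤c, −a<b≤a
well minimum |f| = |-2| = 2 (negative-definite)

2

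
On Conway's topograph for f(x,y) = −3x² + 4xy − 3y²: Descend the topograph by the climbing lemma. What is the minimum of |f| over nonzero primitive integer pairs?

translate: b→2 (≡-4 mod 6), so (3,-4,3)→(3,2,2)
flip: (3,2,2)→(2,-2,3)
translate: b→2 (≡-2 mod 4), so (2,-2,3)→(2,2,3)
reduced (well bottom): (2,2,3) with a≤c, −a<b≤a
well minimum |f| = |-2| = 2 (negative-definite)

2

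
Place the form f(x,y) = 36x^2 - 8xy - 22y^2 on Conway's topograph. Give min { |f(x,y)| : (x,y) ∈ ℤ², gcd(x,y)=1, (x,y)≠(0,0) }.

descent: ρ → (-22,52,6)  [lands on river]
river: ρ → (6,56,-4)
river: ρ → (-4,56,6)
river: ρ → (6,52,-22)
river: ρ → (-22,36,22)
river: ρ → (22,52,-6)
river: ρ → (-6,56,4)
river: ρ → (4,56,-6)
river: ρ → (-6,52,22)
river: ρ → (22,36,-22)
closes: descent 1, river 10
min |a| on river = 4

4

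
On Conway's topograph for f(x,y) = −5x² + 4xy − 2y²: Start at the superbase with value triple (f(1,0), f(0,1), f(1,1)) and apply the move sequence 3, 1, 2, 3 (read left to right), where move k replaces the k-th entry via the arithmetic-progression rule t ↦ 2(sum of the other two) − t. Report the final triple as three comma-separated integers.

start (-5,-2,-3) = (f(1,0),f(0,1),f(1,1))
replace slot 3: 2·((-5)+(-2)) − (-3) = -11 → (-5,-2,-11)
replace slot 1: 2·((-2)+(-11)) − (-5) = -21 → (-21,-2,-11)
replace slot 2: 2·((-21)+(-11)) − (-2) = -62 → (-21,-62,-11)
replace slot 3: 2·((-21)+(-62)) − (-11) = -155 → (-21,-62,-155)

-21,-62,-155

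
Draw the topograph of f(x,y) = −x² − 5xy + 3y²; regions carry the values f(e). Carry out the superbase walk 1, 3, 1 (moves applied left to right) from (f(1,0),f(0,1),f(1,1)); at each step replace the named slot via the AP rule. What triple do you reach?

start (-1,3,-3) = (f(1,0),f(0,1),f(1,1))
replace slot 1: 2·(3+(-3)) − (-1) = 1 → (1,3,-3)
replace slot 3: 2·(1+3) − (-3) = 11 → (1,3,11)
replace slot 1: 2·(3+11) − 1 = 27 → (27,3,11)

27,3,11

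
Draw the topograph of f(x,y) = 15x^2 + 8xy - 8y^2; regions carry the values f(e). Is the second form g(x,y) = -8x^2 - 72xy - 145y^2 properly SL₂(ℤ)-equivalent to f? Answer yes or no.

D₁ = 544, D₂ = 544
river cycle of f (length 4): (-8, 8, 15), (15, 22, -1), (-1, 22, 15), (15, 8, -8)
river cycle of g (length 4): (-8, 8, 15), (15, 22, -1), (-1, 22, 15), (15, 8, -8)
cycles coincide ⇒ equivalent

yes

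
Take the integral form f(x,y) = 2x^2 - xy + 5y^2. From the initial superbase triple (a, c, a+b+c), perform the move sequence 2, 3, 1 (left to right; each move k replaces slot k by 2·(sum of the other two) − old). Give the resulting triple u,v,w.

start (2,5,6) = (f(1,0),f(0,1),f(1,1))
replace slot 2: 2·(2+6) − 5 = 11 → (2,11,6)
replace slot 3: 2·(2+11) − 6 = 20 → (2,11,20)
replace slot 1: 2·(11+20) − 2 = 60 → (60,11,20)

60,11,20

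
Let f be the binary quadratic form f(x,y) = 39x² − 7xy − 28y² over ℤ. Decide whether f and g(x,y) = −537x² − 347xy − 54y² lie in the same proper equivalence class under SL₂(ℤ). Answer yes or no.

D₁ = 4417, D₂ = 4417
river cycle of f (length 70): (-28, 63, 4), (4, 65, -12), (-12, 55, 29), (29, 61, -6), (-6, 59, 39), (39, 19, -26), (-26, 33, 32), (32, 31, -27), (-27, 23, 36), (36, 49, -14), … (60 more)
river cycle of g (length 70): (18, 49, -28), (-28, 63, 4), (4, 65, -12), (-12, 55, 29), (29, 61, -6), (-6, 59, 39), (39, 19, -26), (-26, 33, 32), (32, 31, -27), (-27, 23, 36), … (60 more)
cycles coincide ⇒ equivalent

yes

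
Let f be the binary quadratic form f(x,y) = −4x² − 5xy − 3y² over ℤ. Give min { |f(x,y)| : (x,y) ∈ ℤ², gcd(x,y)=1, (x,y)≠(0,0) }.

translate: b→-3 (≡5 mod 8), so (4,5,3)→(4,-3,2)
flip: (4,-3,2)→(2,3,4)
translate: b→-1 (≡3 mod 4), so (2,3,4)→(2,-1,3)
reduced (well bottom): (2,-1,3) with a≤c, −a<b≤a
well minimum |f| = |-2| = 2 (negative-definite)

2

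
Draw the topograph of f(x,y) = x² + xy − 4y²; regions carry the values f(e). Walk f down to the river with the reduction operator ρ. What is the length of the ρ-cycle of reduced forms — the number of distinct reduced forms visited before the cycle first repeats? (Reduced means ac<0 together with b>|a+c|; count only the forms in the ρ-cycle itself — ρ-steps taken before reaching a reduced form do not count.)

D = 17, ⌊√D⌋ = 4
descent: ρ → (-4,-1,1)
descent: ρ → (1,3,-2)  [lands on river]
river: ρ → (-2,1,2)
river: ρ → (2,3,-1)
river: ρ → (-1,3,2)
river: ρ → (2,1,-2)
river: ρ → (-2,3,1)
ρ-cycle length = 6 (tail of 2 descent steps not counted)

6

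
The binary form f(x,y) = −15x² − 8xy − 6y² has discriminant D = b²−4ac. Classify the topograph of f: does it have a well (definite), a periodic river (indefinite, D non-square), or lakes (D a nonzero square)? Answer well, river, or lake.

D = b²−4ac = (-8)² − 4·(-15)·(-6) = -296
D < 0 ⇒ definite ⇒ every region one sign ⇒ single well

well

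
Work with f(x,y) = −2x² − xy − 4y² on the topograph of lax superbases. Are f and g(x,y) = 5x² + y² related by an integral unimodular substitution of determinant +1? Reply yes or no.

D₁ = -31, D₂ = -20
discriminants differ ⇒ not SL₂(ℤ)-equivalent

no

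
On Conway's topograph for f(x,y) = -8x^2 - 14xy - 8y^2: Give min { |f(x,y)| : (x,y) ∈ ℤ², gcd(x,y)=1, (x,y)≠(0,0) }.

translate: b→-2 (≡14 mod 16), so (8,14,8)→(8,-2,2)
flip: (8,-2,2)→(2,2,8)
reduced (well bottom): (2,2,8) with a≤c, −a<b≤a
well minimum |f| = |-2| = 2 (negative-definite)

2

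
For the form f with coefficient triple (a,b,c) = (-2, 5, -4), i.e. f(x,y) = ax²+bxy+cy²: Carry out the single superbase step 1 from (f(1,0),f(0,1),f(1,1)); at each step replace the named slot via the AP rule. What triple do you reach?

start (-2,-4,-1) = (f(1,0),f(0,1),f(1,1))
replace slot 1: 2·((-4)+(-1)) − (-2) = -8 → (-8,-4,-1)

-8,-4,-1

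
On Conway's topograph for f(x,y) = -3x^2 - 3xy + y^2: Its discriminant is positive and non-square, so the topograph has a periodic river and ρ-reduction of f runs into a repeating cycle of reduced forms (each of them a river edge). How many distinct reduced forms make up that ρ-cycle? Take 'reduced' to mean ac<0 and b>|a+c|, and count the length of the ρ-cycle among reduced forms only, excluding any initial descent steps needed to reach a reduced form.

D = 21, ⌊√D⌋ = 4
descent: ρ → (1,3,-3)  [lands on river]
river: ρ → (-3,3,1)
ρ-cycle length = 2 (tail of 1 descent step not counted)

2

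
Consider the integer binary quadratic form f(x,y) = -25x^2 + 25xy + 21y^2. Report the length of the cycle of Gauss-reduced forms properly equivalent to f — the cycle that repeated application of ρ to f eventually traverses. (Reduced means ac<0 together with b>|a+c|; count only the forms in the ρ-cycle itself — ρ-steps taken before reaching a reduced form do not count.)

D = 2725, ⌊√D⌋ = 52
river: ρ → (21,17,-29)
river: ρ → (-29,41,9)
river: ρ → (9,49,-9)
river: ρ → (-9,41,29)
river: ρ → (29,17,-21)
river: ρ → (-21,25,25)
river: ρ → (25,25,-21)
river: ρ → (-21,17,29)
river: ρ → (29,41,-9)
river: ρ → (-9,49,9)
river: ρ → (9,41,-29)
river: ρ → (-29,17,21)
river: ρ → (21,25,-25)
river: ρ → (-25,25,21)
ρ-cycle length = 14 (tail of 0 descent steps not counted)

14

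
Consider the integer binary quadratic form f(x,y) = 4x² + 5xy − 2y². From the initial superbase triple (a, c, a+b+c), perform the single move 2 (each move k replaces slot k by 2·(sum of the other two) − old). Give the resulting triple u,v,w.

start (4,-2,7) = (f(1,0),f(0,1),f(1,1))
replace slot 2: 2·(4+7) − (-2) = 24 → (4,24,7)

4,24,7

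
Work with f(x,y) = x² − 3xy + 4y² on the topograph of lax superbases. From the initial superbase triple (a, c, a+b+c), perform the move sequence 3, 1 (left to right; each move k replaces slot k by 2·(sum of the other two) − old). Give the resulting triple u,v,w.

start (1,4,2) = (f(1,0),f(0,1),f(1,1))
replace slot 3: 2·(1+4) − 2 = 8 → (1,4,8)
replace slot 1: 2·(4+8) − 1 = 23 → (23,4,8)

23,4,8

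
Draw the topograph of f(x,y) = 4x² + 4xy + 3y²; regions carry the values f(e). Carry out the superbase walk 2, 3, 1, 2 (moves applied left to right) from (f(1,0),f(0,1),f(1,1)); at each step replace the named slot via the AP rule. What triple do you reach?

start (4,3,11) = (f(1,0),f(0,1),f(1,1))
replace slot 2: 2·(4+11) − 3 = 27 → (4,27,11)
replace slot 3: 2·(4+27) − 11 = 51 → (4,27,51)
replace slot 1: 2·(27+51) − 4 = 152 → (152,27,51)
replace slot 2: 2·(152+51) − 27 = 379 → (152,379,51)

152,379,51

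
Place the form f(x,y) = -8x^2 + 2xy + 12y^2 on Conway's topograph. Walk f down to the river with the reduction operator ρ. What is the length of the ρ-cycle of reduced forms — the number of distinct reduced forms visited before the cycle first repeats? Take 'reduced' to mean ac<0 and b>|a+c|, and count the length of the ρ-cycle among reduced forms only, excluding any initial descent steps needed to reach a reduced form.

D = 388, ⌊√D⌋ = 19
descent: ρ → (12,-2,-8)
descent: ρ → (-8,18,2)  [lands on river]
river: ρ → (2,18,-8)
river: ρ → (-8,14,6)
river: ρ → (6,10,-12)
river: ρ → (-12,14,4)
river: ρ → (4,18,-4)
river: ρ → (-4,14,12)
river: ρ → (12,10,-6)
river: ρ → (-6,14,8)
river: ρ → (8,18,-2)
river: ρ → (-2,18,8)
river: ρ → (8,14,-6)
river: ρ → (-6,10,12)
river: ρ → (12,14,-4)
river: ρ → (-4,18,4)
river: ρ → (4,14,-12)
river: ρ → (-12,10,6)
river: ρ → (6,14,-8)
ρ-cycle length = 18 (tail of 2 descent steps not counted)

18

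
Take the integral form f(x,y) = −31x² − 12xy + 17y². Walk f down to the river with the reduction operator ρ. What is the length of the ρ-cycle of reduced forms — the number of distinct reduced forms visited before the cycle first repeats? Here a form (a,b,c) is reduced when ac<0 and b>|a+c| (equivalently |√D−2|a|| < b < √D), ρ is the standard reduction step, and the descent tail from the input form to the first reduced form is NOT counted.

D = 2252, ⌊√D⌋ = 47
descent: ρ → (17,46,-2)  [lands on river]
river: ρ → (-2,46,17)
river: ρ → (17,22,-26)
river: ρ → (-26,30,13)
river: ρ → (13,22,-34)
river: ρ → (-34,46,1)
river: ρ → (1,46,-34)
river: ρ → (-34,22,13)
river: ρ → (13,30,-26)
river: ρ → (-26,22,17)
ρ-cycle length = 10 (tail of 1 descent step not counted)

10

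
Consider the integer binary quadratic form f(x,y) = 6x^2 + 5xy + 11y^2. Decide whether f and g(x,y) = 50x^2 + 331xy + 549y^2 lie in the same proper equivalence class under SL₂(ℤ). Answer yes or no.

D₁ = -239, D₂ = -239
f: reduced (well bottom): (6,5,11) with a≤c, −a<b≤a
g: translate: b→31 (≡331 mod 100), so (50,331,549)→(50,31,6)
g: flip: (50,31,6)→(6,-31,50)
g: translate: b→5 (≡-31 mod 12), so (6,-31,50)→(6,5,11)
g: reduced (well bottom): (6,5,11) with a≤c, −a<b≤a
reduced forms (6, 5, 11) vs (6, 5, 11) ⇒ equivalent

yes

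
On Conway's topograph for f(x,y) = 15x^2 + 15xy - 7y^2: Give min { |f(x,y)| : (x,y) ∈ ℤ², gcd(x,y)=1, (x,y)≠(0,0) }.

river: ρ → (-7,13,17)
river: ρ → (17,21,-3)
river: ρ → (-3,21,17)
river: ρ → (17,13,-7)
river: ρ → (-7,15,15)
river: ρ → (15,15,-7)
closes: descent 0, river 6
min |a| on river = 3

3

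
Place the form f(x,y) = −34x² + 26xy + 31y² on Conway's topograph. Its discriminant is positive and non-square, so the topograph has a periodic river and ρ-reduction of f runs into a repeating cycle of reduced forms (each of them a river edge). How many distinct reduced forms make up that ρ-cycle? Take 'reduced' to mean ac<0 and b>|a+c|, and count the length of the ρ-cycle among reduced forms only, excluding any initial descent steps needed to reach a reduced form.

D = 4892, ⌊√D⌋ = 69
river: ρ → (31,36,-29)
river: ρ → (-29,22,38)
river: ρ → (38,54,-13)
river: ρ → (-13,50,46)
river: ρ → (46,42,-17)
river: ρ → (-17,60,19)
river: ρ → (19,54,-26)
river: ρ → (-26,50,23)
river: ρ → (23,42,-34)
river: ρ → (-34,26,31)
ρ-cycle length = 10 (tail of 0 descent steps not counted)

10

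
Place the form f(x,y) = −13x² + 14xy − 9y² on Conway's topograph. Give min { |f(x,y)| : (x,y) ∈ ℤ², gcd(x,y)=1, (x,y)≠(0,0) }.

translate: b→12 (≡-14 mod 26), so (13,-14,9)→(13,12,8)
flip: (13,12,8)→(8,-12,13)
translate: b→4 (≡-12 mod 16), so (8,-12,13)→(8,4,9)
reduced (well bottom): (8,4,9) with a≤c, −a<b≤a
well minimum |f| = |-8| = 8 (negative-definite)

8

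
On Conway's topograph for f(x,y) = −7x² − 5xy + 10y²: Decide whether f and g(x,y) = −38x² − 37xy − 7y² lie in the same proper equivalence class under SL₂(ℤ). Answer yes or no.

D₁ = 305, D₂ = 305
river cycle of f (length 8): (10, 5, -7), (-7, 9, 8), (8, 7, -8), (-8, 9, 7), (7, 5, -10), (-10, 15, 2), (2, 17, -2), (-2, 15, 10)
river cycle of g (length 8): (-7, 9, 8), (8, 7, -8), (-8, 9, 7), (7, 5, -10), (-10, 15, 2), (2, 17, -2), (-2, 15, 10), (10, 5, -7)
cycles coincide ⇒ equivalent

yes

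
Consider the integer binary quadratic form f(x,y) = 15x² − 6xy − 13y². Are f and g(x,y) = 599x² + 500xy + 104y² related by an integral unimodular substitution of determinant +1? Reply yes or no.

D₁ = 816, D₂ = 816
river cycle of f (length 8): (-13, 6, 15), (15, 24, -4), (-4, 24, 15), (15, 6, -13), (-13, 20, 8), (8, 28, -1), (-1, 28, 8), (8, 20, -13)
river cycle of g (length 8): (15, 24, -4), (-4, 24, 15), (15, 6, -13), (-13, 20, 8), (8, 28, -1), (-1, 28, 8), (8, 20, -13), (-13, 6, 15)
cycles coincide ⇒ equivalent

yes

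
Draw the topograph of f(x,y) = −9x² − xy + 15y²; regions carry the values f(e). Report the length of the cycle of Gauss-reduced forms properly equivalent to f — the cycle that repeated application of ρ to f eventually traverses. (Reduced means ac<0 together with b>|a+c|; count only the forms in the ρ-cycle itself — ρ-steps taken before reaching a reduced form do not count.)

D = 541, ⌊√D⌋ = 23
descent: ρ → (15,1,-9)
descent: ρ → (-9,17,7)  [lands on river]
river: ρ → (7,11,-15)
river: ρ → (-15,19,3)
river: ρ → (3,23,-1)
river: ρ → (-1,23,3)
river: ρ → (3,19,-15)
river: ρ → (-15,11,7)
river: ρ → (7,17,-9)
river: ρ → (-9,19,5)
river: ρ → (5,21,-5)
river: ρ → (-5,19,9)
river: ρ → (9,17,-7)
river: ρ → (-7,11,15)
river: ρ → (15,19,-3)
river: ρ → (-3,23,1)
river: ρ → (1,23,-3)
river: ρ → (-3,19,15)
river: ρ → (15,11,-7)
river: ρ → (-7,17,9)
river: ρ → (9,19,-5)
river: ρ → (-5,21,5)
river: ρ → (5,19,-9)
ρ-cycle length = 22 (tail of 2 descent steps not counted)

22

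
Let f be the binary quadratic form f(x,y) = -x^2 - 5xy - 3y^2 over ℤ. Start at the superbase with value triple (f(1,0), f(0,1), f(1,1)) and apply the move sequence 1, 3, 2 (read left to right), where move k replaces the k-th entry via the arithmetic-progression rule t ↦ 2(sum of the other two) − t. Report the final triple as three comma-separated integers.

start (-1,-3,-9) = (f(1,0),f(0,1),f(1,1))
replace slot 1: 2·((-3)+(-9)) − (-1) = -23 → (-23,-3,-9)
replace slot 3: 2·((-23)+(-3)) − (-9) = -43 → (-23,-3,-43)
replace slot 2: 2·((-23)+(-43)) − (-3) = -129 → (-23,-129,-43)

-23,-129,-43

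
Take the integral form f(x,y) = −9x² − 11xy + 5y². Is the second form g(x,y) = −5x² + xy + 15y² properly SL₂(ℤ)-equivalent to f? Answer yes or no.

D₁ = 301, D₂ = 301
river cycle of f (length 10): (5, 11, -9), (-9, 7, 7), (7, 7, -9), (-9, 11, 5), (5, 9, -11), (-11, 13, 3), (3, 17, -1), (-1, 17, 3), (3, 13, -11), (-11, 9, 5)
river cycle of g (length 10): (-5, 11, 9), (9, 7, -7), (-7, 7, 9), (9, 11, -5), (-5, 9, 11), (11, 13, -3), (-3, 17, 1), (1, 17, -3), (-3, 13, 11), (11, 9, -5)
cycles differ ⇒ inequivalent

no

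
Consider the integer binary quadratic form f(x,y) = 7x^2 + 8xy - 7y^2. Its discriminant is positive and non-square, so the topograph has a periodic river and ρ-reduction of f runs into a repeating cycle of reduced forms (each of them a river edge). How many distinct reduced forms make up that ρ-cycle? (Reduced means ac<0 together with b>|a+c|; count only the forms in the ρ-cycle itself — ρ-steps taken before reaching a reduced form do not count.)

D = 260, ⌊√D⌋ = 16
river: ρ → (-7,6,8)
river: ρ → (8,10,-5)
river: ρ → (-5,10,8)
river: ρ → (8,6,-7)
river: ρ → (-7,8,7)
river: ρ → (7,6,-8)
river: ρ → (-8,10,5)
river: ρ → (5,10,-8)
river: ρ → (-8,6,7)
river: ρ → (7,8,-7)
ρ-cycle length = 10 (tail of 0 descent steps not counted)

10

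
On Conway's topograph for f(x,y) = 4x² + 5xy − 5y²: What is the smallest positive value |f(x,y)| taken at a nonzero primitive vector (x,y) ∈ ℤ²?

river: ρ → (-5,5,4)
river: ρ → (4,3,-6)
river: ρ → (-6,9,1)
river: ρ → (1,9,-6)
river: ρ → (-6,3,4)
river: ρ → (4,5,-5)
closes: descent 0, river 6
min |a| on river = 1

1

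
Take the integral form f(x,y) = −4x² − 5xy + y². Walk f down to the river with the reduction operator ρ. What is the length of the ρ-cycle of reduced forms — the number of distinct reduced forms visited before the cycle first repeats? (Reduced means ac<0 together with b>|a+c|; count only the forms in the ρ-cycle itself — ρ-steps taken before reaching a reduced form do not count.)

D = 41, ⌊√D⌋ = 6
descent: ρ → (1,5,-4)  [lands on river]
river: ρ → (-4,3,2)
river: ρ → (2,5,-2)
river: ρ → (-2,3,4)
river: ρ → (4,5,-1)
river: ρ → (-1,5,4)
river: ρ → (4,3,-2)
river: ρ → (-2,5,2)
river: ρ → (2,3,-4)
river: ρ → (-4,5,1)
ρ-cycle length = 10 (tail of 1 descent step not counted)

10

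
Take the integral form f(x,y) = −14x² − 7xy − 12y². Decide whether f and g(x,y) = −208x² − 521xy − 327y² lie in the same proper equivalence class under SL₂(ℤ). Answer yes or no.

D₁ = -623, D₂ = -623
f is negative-definite; reduce −f:
−f: flip: (14,7,12)→(12,-7,14)
−f: reduced (well bottom): (12,-7,14) with a≤c, −a<b≤a
flip sign back: reduced form of f is (-12,7,-14)
g is negative-definite; reduce −g:
−g: translate: b→105 (≡521 mod 416), so (208,521,327)→(208,105,14)
−g: flip: (208,105,14)→(14,-105,208)
−g: translate: b→7 (≡-105 mod 28), so (14,-105,208)→(14,7,12)
−g: flip: (14,7,12)→(12,-7,14)
−g: reduced (well bottom): (12,-7,14) with a≤c, −a<b≤a
flip sign back: reduced form of g is (-12,7,-14)
reduced forms (-12, 7, -14) vs (-12, 7, -14) ⇒ equivalent

yes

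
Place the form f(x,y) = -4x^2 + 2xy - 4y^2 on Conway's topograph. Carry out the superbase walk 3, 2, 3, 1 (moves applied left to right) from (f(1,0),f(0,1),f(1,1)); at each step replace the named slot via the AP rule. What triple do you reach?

start (-4,-4,-6) = (f(1,0),f(0,1),f(1,1))
replace slot 3: 2·((-4)+(-4)) − (-6) = -10 → (-4,-4,-10)
replace slot 2: 2·((-4)+(-10)) − (-4) = -24 → (-4,-24,-10)
replace slot 3: 2·((-4)+(-24)) − (-10) = -46 → (-4,-24,-46)
replace slot 1: 2·((-24)+(-46)) − (-4) = -136 → (-136,-24,-46)

-136,-24,-46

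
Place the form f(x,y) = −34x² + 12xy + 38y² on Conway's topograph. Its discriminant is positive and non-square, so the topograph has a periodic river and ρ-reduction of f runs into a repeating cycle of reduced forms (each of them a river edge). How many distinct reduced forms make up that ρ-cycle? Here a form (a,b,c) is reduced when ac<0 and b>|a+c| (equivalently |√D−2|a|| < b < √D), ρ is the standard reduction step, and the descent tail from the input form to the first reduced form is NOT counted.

D = 5312, ⌊√D⌋ = 72
river: ρ → (38,64,-8)
river: ρ → (-8,64,38)
river: ρ → (38,12,-34)
river: ρ → (-34,56,16)
river: ρ → (16,72,-2)
river: ρ → (-2,72,16)
river: ρ → (16,56,-34)
river: ρ → (-34,12,38)
ρ-cycle length = 8 (tail of 0 descent steps not counted)

8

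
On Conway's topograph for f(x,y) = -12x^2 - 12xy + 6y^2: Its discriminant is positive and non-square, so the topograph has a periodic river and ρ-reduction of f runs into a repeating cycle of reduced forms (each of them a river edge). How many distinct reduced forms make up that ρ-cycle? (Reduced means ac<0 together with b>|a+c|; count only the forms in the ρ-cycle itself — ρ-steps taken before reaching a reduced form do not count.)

D = 432, ⌊√D⌋ = 20
descent: ρ → (6,12,-12)  [lands on river]
river: ρ → (-12,12,6)
ρ-cycle length = 2 (tail of 1 descent step not counted)

2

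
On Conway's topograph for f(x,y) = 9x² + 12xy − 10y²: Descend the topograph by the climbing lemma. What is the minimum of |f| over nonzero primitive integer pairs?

river: ρ → (-10,8,11)
river: ρ → (11,14,-7)
river: ρ → (-7,14,11)
river: ρ → (11,8,-10)
river: ρ → (-10,12,9)
river: ρ → (9,6,-13)
river: ρ → (-13,20,2)
river: ρ → (2,20,-13)
river: ρ → (-13,6,9)
river: ρ → (9,12,-10)
closes: descent 0, river 10
min |a| on river = 2

2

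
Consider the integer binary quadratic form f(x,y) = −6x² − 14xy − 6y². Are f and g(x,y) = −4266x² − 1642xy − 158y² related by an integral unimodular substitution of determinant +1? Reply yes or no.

D₁ = 52, D₂ = 52
river cycle of f (length 2): (2, 6, -2), (-2, 6, 2)
river cycle of g (length 2): (2, 6, -2), (-2, 6, 2)
cycles coincide ⇒ equivalent

yes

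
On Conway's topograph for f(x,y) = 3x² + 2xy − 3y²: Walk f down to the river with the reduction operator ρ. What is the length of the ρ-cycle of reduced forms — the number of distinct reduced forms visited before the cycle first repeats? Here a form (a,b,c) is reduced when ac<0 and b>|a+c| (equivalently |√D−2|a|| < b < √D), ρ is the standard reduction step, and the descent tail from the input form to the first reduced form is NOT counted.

D = 40, ⌊√D⌋ = 6
river: ρ → (-3,4,2)
river: ρ → (2,4,-3)
river: ρ → (-3,2,3)
river: ρ → (3,4,-2)
river: ρ → (-2,4,3)
river: ρ → (3,2,-3)
ρ-cycle length = 6 (tail of 0 descent steps not counted)

6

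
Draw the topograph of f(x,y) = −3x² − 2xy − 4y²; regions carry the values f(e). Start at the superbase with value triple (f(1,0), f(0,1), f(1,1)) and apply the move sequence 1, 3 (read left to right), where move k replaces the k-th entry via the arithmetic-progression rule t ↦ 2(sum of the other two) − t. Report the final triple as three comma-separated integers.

start (-3,-4,-9) = (f(1,0),f(0,1),f(1,1))
replace slot 1: 2·((-4)+(-9)) − (-3) = -23 → (-23,-4,-9)
replace slot 3: 2·((-23)+(-4)) − (-9) = -45 → (-23,-4,-45)

-23,-4,-45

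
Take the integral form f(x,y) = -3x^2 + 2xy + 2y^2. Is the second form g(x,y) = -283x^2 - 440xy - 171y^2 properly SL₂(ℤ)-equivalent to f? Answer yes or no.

D₁ = 28, D₂ = 28
river cycle of f (length 4): (2, 2, -3), (-3, 4, 1), (1, 4, -3), (-3, 2, 2)
river cycle of g (length 4): (-3, 4, 1), (1, 4, -3), (-3, 2, 2), (2, 2, -3)
cycles coincide ⇒ equivalent

yes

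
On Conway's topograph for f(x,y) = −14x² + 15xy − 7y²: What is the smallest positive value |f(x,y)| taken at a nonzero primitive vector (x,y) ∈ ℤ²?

translate: b→13 (≡-15 mod 28), so (14,-15,7)→(14,13,6)
flip: (14,13,6)→(6,-13,14)
translate: b→-1 (≡-13 mod 12), so (6,-13,14)→(6,-1,7)
reduced (well bottom): (6,-1,7) with a≤c, −a<b≤a
well minimum |f| = |-6| = 6 (negative-definite)

6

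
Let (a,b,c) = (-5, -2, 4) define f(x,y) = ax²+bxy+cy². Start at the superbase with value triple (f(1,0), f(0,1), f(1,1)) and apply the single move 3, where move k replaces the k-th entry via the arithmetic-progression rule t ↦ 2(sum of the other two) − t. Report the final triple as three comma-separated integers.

start (-5,4,-3) = (f(1,0),f(0,1),f(1,1))
replace slot 3: 2·((-5)+4) − (-3) = 1 → (-5,4,1)

-5,4,1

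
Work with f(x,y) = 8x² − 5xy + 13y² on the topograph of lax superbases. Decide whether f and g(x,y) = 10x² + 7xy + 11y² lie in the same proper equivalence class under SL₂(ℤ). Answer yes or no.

D₁ = -391, D₂ = -391
f: reduced (well bottom): (8,-5,13) with a≤c, −a<b≤a
g: reduced (well bottom): (10,7,11) with a≤c, −a<b≤a
reduced forms (8, -5, 13) vs (10, 7, 11) ⇒ inequivalent

no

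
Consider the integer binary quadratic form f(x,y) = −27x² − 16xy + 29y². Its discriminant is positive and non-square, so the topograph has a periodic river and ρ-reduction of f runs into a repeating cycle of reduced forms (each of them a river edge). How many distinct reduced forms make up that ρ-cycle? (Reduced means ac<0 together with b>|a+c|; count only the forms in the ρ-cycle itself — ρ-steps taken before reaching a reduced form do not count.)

D = 3388, ⌊√D⌋ = 58
descent: ρ → (29,16,-27)  [lands on river]
river: ρ → (-27,38,18)
river: ρ → (18,34,-31)
river: ρ → (-31,28,21)
river: ρ → (21,56,-3)
river: ρ → (-3,58,2)
river: ρ → (2,58,-3)
river: ρ → (-3,56,21)
river: ρ → (21,28,-31)
river: ρ → (-31,34,18)
river: ρ → (18,38,-27)
river: ρ → (-27,16,29)
river: ρ → (29,42,-14)
river: ρ → (-14,42,29)
ρ-cycle length = 14 (tail of 1 descent step not counted)

14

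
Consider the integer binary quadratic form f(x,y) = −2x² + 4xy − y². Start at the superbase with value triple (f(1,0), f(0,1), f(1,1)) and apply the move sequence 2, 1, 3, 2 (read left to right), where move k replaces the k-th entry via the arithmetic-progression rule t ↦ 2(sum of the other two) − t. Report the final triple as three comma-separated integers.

start (-2,-1,1) = (f(1,0),f(0,1),f(1,1))
replace slot 2: 2·((-2)+1) − (-1) = -1 → (-2,-1,1)
replace slot 1: 2·((-1)+1) − (-2) = 2 → (2,-1,1)
replace slot 3: 2·(2+(-1)) − 1 = 1 → (2,-1,1)
replace slot 2: 2·(2+1) − (-1) = 7 → (2,7,1)

2,7,1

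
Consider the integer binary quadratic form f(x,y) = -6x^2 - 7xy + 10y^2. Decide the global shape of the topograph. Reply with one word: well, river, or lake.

D = b²−4ac = (-7)² − 4·(-6)·10 = 289
D = 17² is a perfect square ⇒ form factors over ℤ ⇒ lakes

lake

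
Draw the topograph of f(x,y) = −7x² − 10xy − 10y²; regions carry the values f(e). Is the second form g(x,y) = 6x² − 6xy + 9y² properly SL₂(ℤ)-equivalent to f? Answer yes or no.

D₁ = -180, D₂ = -180
f is negative-definite; reduce −f:
−f: translate: b→-4 (≡10 mod 14), so (7,10,10)→(7,-4,7)
−f: flip: (7,-4,7)→(7,4,7)
−f: reduced (well bottom): (7,4,7) with a≤c, −a<b≤a
flip sign back: reduced form of f is (-7,-4,-7)
g: translate: b→6 (≡-6 mod 12), so (6,-6,9)→(6,6,9)
g: reduced (well bottom): (6,6,9) with a≤c, −a<b≤a
reduced forms (-7, -4, -7) vs (6, 6, 9) ⇒ inequivalent

no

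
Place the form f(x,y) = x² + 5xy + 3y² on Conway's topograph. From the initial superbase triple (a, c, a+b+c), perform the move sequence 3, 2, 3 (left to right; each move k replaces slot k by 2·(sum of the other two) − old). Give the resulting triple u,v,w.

start (1,3,9) = (f(1,0),f(0,1),f(1,1))
replace slot 3: 2·(1+3) − 9 = -1 → (1,3,-1)
replace slot 2: 2·(1+(-1)) − 3 = -3 → (1,-3,-1)
replace slot 3: 2·(1+(-3)) − (-1) = -3 → (1,-3,-3)

1,-3,-3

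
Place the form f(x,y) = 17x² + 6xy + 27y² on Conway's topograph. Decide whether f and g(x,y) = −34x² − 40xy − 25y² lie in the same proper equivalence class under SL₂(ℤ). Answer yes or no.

D₁ = -1800, D₂ = -1800
f: reduced (well bottom): (17,6,27) with a≤c, −a<b≤a
g is negative-definite; reduce −g:
−g: translate: b→-28 (≡40 mod 68), so (34,40,25)→(34,-28,19)
−g: flip: (34,-28,19)→(19,28,34)
−g: translate: b→-10 (≡28 mod 38), so (19,28,34)→(19,-10,25)
−g: reduced (well bottom): (19,-10,25) with a≤c, −a<b≤a
flip sign back: reduced form of g is (-19,10,-25)
reduced forms (17, 6, 27) vs (-19, 10, -25) ⇒ inequivalent

no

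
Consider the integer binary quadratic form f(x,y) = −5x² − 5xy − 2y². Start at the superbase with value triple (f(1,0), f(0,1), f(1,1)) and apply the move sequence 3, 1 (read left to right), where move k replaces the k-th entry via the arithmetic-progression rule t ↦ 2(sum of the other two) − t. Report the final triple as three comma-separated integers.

start (-5,-2,-12) = (f(1,0),f(0,1),f(1,1))
replace slot 3: 2·((-5)+(-2)) − (-12) = -2 → (-5,-2,-2)
replace slot 1: 2·((-2)+(-2)) − (-5) = -3 → (-3,-2,-2)

-3,-2,-2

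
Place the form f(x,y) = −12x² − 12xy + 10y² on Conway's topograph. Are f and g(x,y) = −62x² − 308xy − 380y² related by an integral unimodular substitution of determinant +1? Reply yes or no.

D₁ = 624, D₂ = 624
river cycle of f (length 6): (10, 12, -12), (-12, 12, 10), (10, 8, -14), (-14, 20, 4), (4, 20, -14), (-14, 8, 10)
river cycle of g (length 6): (-12, 12, 10), (10, 8, -14), (-14, 20, 4), (4, 20, -14), (-14, 8, 10), (10, 12, -12)
cycles coincide ⇒ equivalent

yes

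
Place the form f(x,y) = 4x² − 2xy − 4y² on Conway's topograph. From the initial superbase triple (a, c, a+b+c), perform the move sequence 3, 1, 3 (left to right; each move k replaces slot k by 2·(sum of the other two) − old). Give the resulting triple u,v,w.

start (4,-4,-2) = (f(1,0),f(0,1),f(1,1))
replace slot 3: 2·(4+(-4)) − (-2) = 2 → (4,-4,2)
replace slot 1: 2·((-4)+2) − 4 = -8 → (-8,-4,2)
replace slot 3: 2·((-8)+(-4)) − 2 = -26 → (-8,-4,-26)

-8,-4,-26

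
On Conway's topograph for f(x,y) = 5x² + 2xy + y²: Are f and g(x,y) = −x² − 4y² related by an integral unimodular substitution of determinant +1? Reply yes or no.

D₁ = -16, D₂ = -16
f: flip: (5,2,1)→(1,-2,5)
f: translate: b→0 (≡-2 mod 2), so (1,-2,5)→(1,0,4)
f: reduced (well bottom): (1,0,4) with a≤c, −a<b≤a
g is negative-definite; reduce −g:
−g: reduced (well bottom): (1,0,4) with a≤c, −a<b≤a
flip sign back: reduced form of g is (-1,0,-4)
reduced forms (1, 0, 4) vs (-1, 0, -4) ⇒ inequivalent

no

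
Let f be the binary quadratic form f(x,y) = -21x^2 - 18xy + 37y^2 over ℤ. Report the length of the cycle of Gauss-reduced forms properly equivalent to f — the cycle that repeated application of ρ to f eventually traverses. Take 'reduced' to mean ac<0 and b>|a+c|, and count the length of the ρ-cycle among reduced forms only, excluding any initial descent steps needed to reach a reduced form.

D = 3432, ⌊√D⌋ = 58
descent: ρ → (37,18,-21)  [lands on river]
river: ρ → (-21,24,34)
river: ρ → (34,44,-11)
river: ρ → (-11,44,34)
river: ρ → (34,24,-21)
river: ρ → (-21,18,37)
river: ρ → (37,56,-2)
river: ρ → (-2,56,37)
ρ-cycle length = 8 (tail of 1 descent step not counted)

8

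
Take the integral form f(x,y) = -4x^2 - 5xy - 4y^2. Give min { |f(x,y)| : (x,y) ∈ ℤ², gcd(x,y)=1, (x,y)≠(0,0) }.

translate: b→-3 (≡5 mod 8), so (4,5,4)→(4,-3,3)
flip: (4,-3,3)→(3,3,4)
reduced (well bottom): (3,3,4) with a≤c, −a<b≤a
well minimum |f| = |-3| = 3 (negative-definite)

3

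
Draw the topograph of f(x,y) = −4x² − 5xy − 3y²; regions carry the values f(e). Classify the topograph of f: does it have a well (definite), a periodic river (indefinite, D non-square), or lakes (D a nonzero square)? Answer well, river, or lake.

D = b²−4ac = (-5)² − 4·(-4)·(-3) = -23
D < 0 ⇒ definite ⇒ every region one sign ⇒ single well

well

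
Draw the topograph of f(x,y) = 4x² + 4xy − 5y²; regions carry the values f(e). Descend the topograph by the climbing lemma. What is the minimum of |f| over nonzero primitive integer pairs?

river: ρ → (-5,6,3)
river: ρ → (3,6,-5)
river: ρ → (-5,4,4)
river: ρ → (4,4,-5)
closes: descent 0, river 4
min |a| on river = 3

3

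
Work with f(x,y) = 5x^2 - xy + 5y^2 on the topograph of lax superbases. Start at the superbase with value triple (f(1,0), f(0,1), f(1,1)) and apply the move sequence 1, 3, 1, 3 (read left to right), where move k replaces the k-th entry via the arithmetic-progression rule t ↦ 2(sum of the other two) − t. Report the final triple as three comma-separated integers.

start (5,5,9) = (f(1,0),f(0,1),f(1,1))
replace slot 1: 2·(5+9) − 5 = 23 → (23,5,9)
replace slot 3: 2·(23+5) − 9 = 47 → (23,5,47)
replace slot 1: 2·(5+47) − 23 = 81 → (81,5,47)
replace slot 3: 2·(81+5) − 47 = 125 → (81,5,125)

81,5,125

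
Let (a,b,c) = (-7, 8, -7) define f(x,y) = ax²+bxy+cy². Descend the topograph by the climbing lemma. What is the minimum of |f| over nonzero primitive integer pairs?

translate: b→6 (≡-8 mod 14), so (7,-8,7)→(7,6,6)
flip: (7,6,6)→(6,-6,7)
translate: b→6 (≡-6 mod 12), so (6,-6,7)→(6,6,7)
reduced (well bottom): (6,6,7) with a≤c, −a<b≤a
well minimum |f| = |-6| = 6 (negative-definite)

6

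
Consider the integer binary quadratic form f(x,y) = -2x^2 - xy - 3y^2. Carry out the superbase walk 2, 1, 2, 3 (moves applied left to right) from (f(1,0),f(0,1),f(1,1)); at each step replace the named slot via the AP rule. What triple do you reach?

start (-2,-3,-6) = (f(1,0),f(0,1),f(1,1))
replace slot 2: 2·((-2)+(-6)) − (-3) = -13 → (-2,-13,-6)
replace slot 1: 2·((-13)+(-6)) − (-2) = -36 → (-36,-13,-6)
replace slot 2: 2·((-36)+(-6)) − (-13) = -71 → (-36,-71,-6)
replace slot 3: 2·((-36)+(-71)) − (-6) = -208 → (-36,-71,-208)

-36,-71,-208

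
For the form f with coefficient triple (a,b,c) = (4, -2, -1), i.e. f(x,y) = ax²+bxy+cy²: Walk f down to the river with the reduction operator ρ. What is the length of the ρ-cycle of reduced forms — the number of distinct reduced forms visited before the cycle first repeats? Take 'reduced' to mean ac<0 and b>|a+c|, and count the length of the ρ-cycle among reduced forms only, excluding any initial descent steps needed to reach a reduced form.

D = 20, ⌊√D⌋ = 4
descent: ρ → (-1,4,1)  [lands on river]
river: ρ → (1,4,-1)
ρ-cycle length = 2 (tail of 1 descent step not counted)

2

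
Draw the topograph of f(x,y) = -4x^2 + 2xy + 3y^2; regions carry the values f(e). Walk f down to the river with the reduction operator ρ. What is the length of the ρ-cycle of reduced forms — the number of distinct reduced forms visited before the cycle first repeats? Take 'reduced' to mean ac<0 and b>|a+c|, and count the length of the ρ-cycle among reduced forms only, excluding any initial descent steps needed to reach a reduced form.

D = 52, ⌊√D⌋ = 7
river: ρ → (3,4,-3)
river: ρ → (-3,2,4)
river: ρ → (4,6,-1)
river: ρ → (-1,6,4)
river: ρ → (4,2,-3)
river: ρ → (-3,4,3)
river: ρ → (3,2,-4)
river: ρ → (-4,6,1)
river: ρ → (1,6,-4)
river: ρ → (-4,2,3)
ρ-cycle length = 10 (tail of 0 descent steps not counted)

10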